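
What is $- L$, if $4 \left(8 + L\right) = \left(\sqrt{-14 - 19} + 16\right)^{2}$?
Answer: $- \frac{191}{4} - 8 i \sqrt{33} \approx -47.75 - 45.956 i$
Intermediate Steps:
$L = -8 + \frac{\left(16 + i \sqrt{33}\right)^{2}}{4}$ ($L = -8 + \frac{\left(\sqrt{-14 - 19} + 16\right)^{2}}{4} = -8 + \frac{\left(\sqrt{-33} + 16\right)^{2}}{4} = -8 + \frac{\left(i \sqrt{33} + 16\right)^{2}}{4} = -8 + \frac{\left(16 + i \sqrt{33}\right)^{2}}{4} \approx 47.75 + 45.956 i$)
$- L = - (\frac{191}{4} + 8 i \sqrt{33}) = - \frac{191}{4} - 8 i \sqrt{33}$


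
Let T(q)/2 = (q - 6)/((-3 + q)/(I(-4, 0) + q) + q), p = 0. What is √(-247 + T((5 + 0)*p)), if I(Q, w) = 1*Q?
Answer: I*√263 ≈ 16.217*I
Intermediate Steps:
I(Q, w) = Q
T(q) = 2*(-6 + q)/(q + (-3 + q)/(-4 + q)) (T(q) = 2*((q - 6)/((-3 + q)/(-4 + q) + q)) = 2*((-6 + q)/((-3 + q)/(-4 + q) + q)) = 2*((-6 + q)/(q + (-3 + q)/(-4 + q))) = 2*(-6 + q)/(q + (-3 + q)/(-4 + q)))
√(-247 + T((5 + 0)*p)) = √(-247 + 2*(24 + ((5 + 0)*0)² - 10*(5 + 0)*0)/(-3 + ((5 + 0)*0)² - 3*(5 + 0)*0)) = √(-247 + 2*(24 + (5*0)² - 50*0)/(-3 + (5*0)² - 15*0)) = √(-247 + 2*(24 + 0² - 10*0)/(-3 + 0² - 3*0)) = √(-247 + 2*(24 + 0 + 0)/(-3 + 0 + 0)) = √(-247 + 2*24/(-3)) = √(-247 + 2*(-⅓)*24) = √(-247 - 16) = √(-263) = I*√263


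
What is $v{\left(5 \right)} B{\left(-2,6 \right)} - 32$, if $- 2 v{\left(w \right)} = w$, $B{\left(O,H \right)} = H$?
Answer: $-47$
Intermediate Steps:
$v{\left(w \right)} = - \frac{w}{2}$
$v{\left(5 \right)} B{\left(-2,6 \right)} - 32 = \left(- \frac{1}{2}\right) 5 \cdot 6 - 32 = \left(- \frac{5}{2}\right) 6 - 32 = -15 - 32 = -47$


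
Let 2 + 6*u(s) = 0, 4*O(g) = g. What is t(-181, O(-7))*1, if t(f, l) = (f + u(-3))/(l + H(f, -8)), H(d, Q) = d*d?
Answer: -2176/393111 ≈ -0.0055353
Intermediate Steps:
O(g) = g/4
u(s) = -⅓ (u(s) = -⅓ + (⅙)*0 = -⅓ + 0 = -⅓)
H(d, Q) = d²
t(f, l) = (-⅓ + f)/(l + f²) (t(f, l) = (f - ⅓)/(l + f²) = (-⅓ + f)/(l + f²))
t(-181, O(-7))*1 = ((-⅓ - 181)/((¼)*(-7) + (-181)²))*1 = (-544/3/(-7/4 + 32761))*1 = (-544/3/(131037/4))*1 = ((4/131037)*(-544/3))*1 = -2176/393111*1 = -2176/393111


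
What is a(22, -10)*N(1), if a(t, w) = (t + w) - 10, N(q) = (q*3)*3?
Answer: 18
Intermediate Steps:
N(q) = 9*q (N(q) = (3*q)*3 = 9*q)
a(t, w) = -10 + t + w
a(22, -10)*N(1) = (-10 + 22 - 10)*(9*1) = 2*9 = 18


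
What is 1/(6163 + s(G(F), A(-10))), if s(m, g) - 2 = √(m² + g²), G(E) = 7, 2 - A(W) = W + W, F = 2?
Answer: 6165/38006692 - √533/38006692 ≈ 0.00016160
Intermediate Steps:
A(W) = 2 - 2*W (A(W) = 2 - (W + W) = 2 - 2*W)
s(m, g) = 2 + √(g² + m²) (s(m, g) = 2 + √(m² + g²) = 2 + √(g² + m²))
1/(6163 + s(G(F), A(-10))) = 1/(6163 + (2 + √((2 - 2*(-10))² + 7²))) = 1/(6163 + (2 + √((2 + 20)² + 49))) = 1/(6163 + (2 + √(22² + 49))) = 1/(6163 + (2 + √(484 + 49))) = 1/(6163 + (2 + √533)) = 1/(6165 + √533)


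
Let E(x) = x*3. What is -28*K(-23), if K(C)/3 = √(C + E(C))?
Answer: -168*I*√23 ≈ -805.7*I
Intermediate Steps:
E(x) = 3*x
K(C) = 6*√C (K(C) = 3*√(C + 3*C) = 3*√(4*C) = 3*(2*√C) = 6*√C)
-28*K(-23) = -168*√(-23) = -168*I*√23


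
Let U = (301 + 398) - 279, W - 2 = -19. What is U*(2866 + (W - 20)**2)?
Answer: 1778700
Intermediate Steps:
W = -17 (W = 2 - 19 = -17)
U = 420 (U = 699 - 279 = 420)
U*(2866 + (W - 20)**2) = 420*(2866 + (-17 - 20)**2) = 420*(2866 + (-37)**2) = 420*(2866 + 1369) = 420*4235 = 1778700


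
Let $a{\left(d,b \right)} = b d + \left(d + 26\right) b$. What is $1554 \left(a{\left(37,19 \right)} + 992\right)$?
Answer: $4494168$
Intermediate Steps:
$a{\left(d,b \right)} = b d + b \left(26 + d\right)$ ($a{\left(d,b \right)} = b d + \left(26 + d\right) b = b d + b \left(26 + d\right)$)
$1554 \left(a{\left(37,19 \right)} + 992\right) = 1554 \left(2 \cdot 19 \left(13 + 37\right) + 992\right) = 1554 \left(2 \cdot 19 \cdot 50 + 992\right) = 1554 \left(1900 + 992\right) = 1554 \cdot 2892 = 4494168$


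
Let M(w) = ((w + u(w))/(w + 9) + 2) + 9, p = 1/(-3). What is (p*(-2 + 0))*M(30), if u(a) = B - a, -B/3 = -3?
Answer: 292/39 ≈ 7.4872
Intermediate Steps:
B = 9 (B = -3*(-3) = 9)
u(a) = 9 - a
p = -⅓ ≈ -0.33333
M(w) = 11 + 9/(9 + w) (M(w) = ((w + (9 - w))/(w + 9) + 2) + 9 = (9/(9 + w) + 2) + 9 = (2 + 9/(9 + w)) + 9 = 11 + 9/(9 + w))
(p*(-2 + 0))*M(30) = (-(-2 + 0)/3)*((108 + 11*30)/(9 + 30)) = (-⅓*(-2))*((108 + 330)/39) = 2*((1/39)*438)/3 = (⅔)*(146/13) = 292/39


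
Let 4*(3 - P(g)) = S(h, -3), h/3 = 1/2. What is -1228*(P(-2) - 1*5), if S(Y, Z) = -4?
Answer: 1228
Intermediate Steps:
h = 3/2 ≈ 1.5000
P(g) = 4 (P(g) = 3 - 1/4*(-4) = 3 + 1 = 4)
-1228*(P(-2) - 1*5) = -1228*(4 - 1*5) = -1228*(4 - 5) = -1228*(-1) = 1228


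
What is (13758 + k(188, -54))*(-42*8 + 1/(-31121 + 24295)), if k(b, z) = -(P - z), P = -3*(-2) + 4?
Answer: -15703847839/3413 ≈ -4.6012e+6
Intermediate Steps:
P = 10 (P = 6 + 4 = 10)
k(b, z) = -10 + z (k(b, z) = -(10 - z) = -10 + z)
(13758 + k(188, -54))*(-42*8 + 1/(-31121 + 24295)) = (13758 + (-10 - 54))*(-42*8 + 1/(-31121 + 24295)) = (13758 - 64)*(-336 + 1/(-6826)) = 13694*(-336 - 1/6826) = 13694*(-2293537/6826) = -15703847839/3413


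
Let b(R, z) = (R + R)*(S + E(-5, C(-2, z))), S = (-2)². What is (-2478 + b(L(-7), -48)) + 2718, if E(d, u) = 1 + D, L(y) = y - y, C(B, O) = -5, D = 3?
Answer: 240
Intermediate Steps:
L(y) = 0
E(d, u) = 4 (E(d, u) = 1 + 3 = 4)
S = 4
b(R, z) = 16*R (b(R, z) = (R + R)*(4 + 4) = (2*R)*8 = 16*R)
(-2478 + b(L(-7), -48)) + 2718 = (-2478 + 16*0) + 2718 = (-2478 + 0) + 2718 = -2478 + 2718 = 240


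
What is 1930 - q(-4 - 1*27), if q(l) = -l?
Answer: 1899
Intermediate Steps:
1930 - q(-4 - 1*27) = 1930 - (-1)*(-4 - 1*27) = 1930 - (-1)*(-4 - 27) = 1930 - (-1)*(-31) = 1930 - 1*31 = 1930 - 31 = 1899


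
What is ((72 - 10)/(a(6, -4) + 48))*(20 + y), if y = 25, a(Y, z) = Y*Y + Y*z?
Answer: 93/2 ≈ 46.500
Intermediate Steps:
a(Y, z) = Y**2 + Y*z
((72 - 10)/(a(6, -4) + 48))*(20 + y) = ((72 - 10)/(6*(6 - 4) + 48))*(20 + 25) = (62/(6*2 + 48))*45 = (62/(12 + 48))*45 = (62/60)*45 = (62*(1/60))*45 = (31/30)*45 = 93/2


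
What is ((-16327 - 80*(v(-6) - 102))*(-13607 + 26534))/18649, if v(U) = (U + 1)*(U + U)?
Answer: -167624409/18649 ≈ -8988.4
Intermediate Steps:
v(U) = 2*U*(1 + U) (v(U) = (1 + U)*(2*U) = 2*U*(1 + U))
((-16327 - 80*(v(-6) - 102))*(-13607 + 26534))/18649 = ((-16327 - 80*(2*(-6)*(1 - 6) - 102))*(-13607 + 26534))/18649 = ((-16327 - 80*(2*(-6)*(-5) - 102))*12927)*(1/18649) = ((-16327 - 80*(60 - 102))*12927)*(1/18649) = ((-16327 - 80*(-42))*12927)*(1/18649) = ((-16327 + 3360)*12927)*(1/18649) = -12967*12927*(1/18649) = -167624409*1/18649 = -167624409/18649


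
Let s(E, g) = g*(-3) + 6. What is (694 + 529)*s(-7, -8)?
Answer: 36690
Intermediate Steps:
s(E, g) = 6 - 3*g (s(E, g) = -3*g + 6 = 6 - 3*g)
(694 + 529)*s(-7, -8) = (694 + 529)*(6 - 3*(-8)) = 1223*(6 + 24) = 1223*30 = 36690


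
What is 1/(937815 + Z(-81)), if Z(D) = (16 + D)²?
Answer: 1/942040 ≈ 1.0615e-6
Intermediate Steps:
1/(937815 + Z(-81)) = 1/(937815 + (16 - 81)²) = 1/(937815 + (-65)²) = 1/(937815 + 4225) = 1/942040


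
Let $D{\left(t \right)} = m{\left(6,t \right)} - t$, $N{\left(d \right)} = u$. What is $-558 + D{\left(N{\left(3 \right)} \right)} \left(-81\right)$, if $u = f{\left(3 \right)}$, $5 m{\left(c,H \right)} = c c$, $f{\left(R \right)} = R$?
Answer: $- \frac{4491}{5} \approx -898.2$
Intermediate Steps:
$m{\left(c,H \right)} = \frac{c^{2}}{5}$ ($m{\left(c,H \right)} = \frac{c c}{5} = \frac{c^{2}}{5}$)
$u = 3$
$N{\left(d \right)} = 3$
$D{\left(t \right)} = \frac{36}{5} - t$ ($D{\left(t \right)} = \frac{6^{2}}{5} - t = \frac{1}{5} \cdot 36 - t = \frac{36}{5} - t$)
$-558 + D{\left(N{\left(3 \right)} \right)} \left(-81\right) = -558 + \left(\frac{36}{5} - 3\right) \left(-81\right) = -558 + \frac{21}{5} \left(-81\right) = -558 - \frac{1701}{5} = - \frac{4491}{5}$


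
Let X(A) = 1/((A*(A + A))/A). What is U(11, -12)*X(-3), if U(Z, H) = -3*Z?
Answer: 11/2 ≈ 5.5000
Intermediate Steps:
X(A) = 1/(2*A) (X(A) = 1/((A*(2*A))/A) = 1/((2*A**2)/A) = 1/(2*A))
U(11, -12)*X(-3) = (-3*11)*((1/2)/(-3)) = -33*(-1)/(2*3) = -33*(-1/6) = 11/2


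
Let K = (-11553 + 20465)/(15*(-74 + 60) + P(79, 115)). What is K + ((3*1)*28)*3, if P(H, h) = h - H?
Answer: 17468/87 ≈ 200.78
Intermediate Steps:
K = -4456/87 (K = (-11553 + 20465)/(15*(-74 + 60) + (115 - 1*79)) = 8912/(15*(-14) + (115 - 79)) = 8912/(-210 + 36) = 8912/(-174) = 8912*(-1/174) = -4456/87 ≈ -51.218)
K + ((3*1)*28)*3 = -4456/87 + ((3*1)*28)*3 = -4456/87 + (3*28)*3 = -4456/87 + 84*3 = -4456/87 + 252 = 17468/87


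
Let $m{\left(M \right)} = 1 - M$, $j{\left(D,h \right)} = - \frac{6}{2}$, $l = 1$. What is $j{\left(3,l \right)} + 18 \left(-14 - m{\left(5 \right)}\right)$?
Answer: $-183$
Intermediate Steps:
$j{\left(D,h \right)} = -3$ ($j{\left(D,h \right)} = \left(-6\right) \frac{1}{2} = -3$)
$j{\left(3,l \right)} + 18 \left(-14 - m{\left(5 \right)}\right) = -3 + 18 \left(-14 - \left(1 - 5\right)\right) = -3 + 18 \left(-14 - -4\right) = -3 + 18 \left(-14 + 4\right) = -3 + 18 \left(-10\right) = -3 - 180 = -183$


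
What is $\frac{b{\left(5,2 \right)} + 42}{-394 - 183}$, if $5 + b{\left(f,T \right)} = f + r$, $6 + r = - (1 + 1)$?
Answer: $- \frac{34}{577} \approx -0.058925$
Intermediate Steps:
$r = -8$ ($r = -6 - \left(1 + 1\right) = -6 - 2 = -8$)
$b{\left(f,T \right)} = -13 + f$ ($b{\left(f,T \right)} = -5 + \left(f - 8\right) = -5 + \left(-8 + f\right) = -13 + f$)
$\frac{b{\left(5,2 \right)} + 42}{-394 - 183} = \frac{\left(-13 + 5\right) + 42}{-394 - 183} = \frac{-8 + 42}{-577} = 34 \left(- \frac{1}{577}\right) = - \frac{34}{577}$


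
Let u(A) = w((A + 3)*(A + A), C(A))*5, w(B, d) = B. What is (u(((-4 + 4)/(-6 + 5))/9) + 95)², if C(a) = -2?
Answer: 9025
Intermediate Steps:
u(A) = 10*A*(3 + A) (u(A) = ((A + 3)*(A + A))*5 = ((3 + A)*(2*A))*5 = (2*A*(3 + A))*5 = 10*A*(3 + A))
(u(((-4 + 4)/(-6 + 5))/9) + 95)² = (10*(((-4 + 4)/(-6 + 5))/9)*(3 + ((-4 + 4)/(-6 + 5))/9) + 95)² = (10*((0/(-1))*(⅑))*(3 + (0/(-1))*(⅑)) + 95)² = (10*((0*(-1))*(⅑))*(3 + (0*(-1))*(⅑)) + 95)² = (10*(0*(⅑))*(3 + 0*(⅑)) + 95)² = (10*0*(3 + 0) + 95)² = (10*0*3 + 95)² = (0 + 95)² = 95² = 9025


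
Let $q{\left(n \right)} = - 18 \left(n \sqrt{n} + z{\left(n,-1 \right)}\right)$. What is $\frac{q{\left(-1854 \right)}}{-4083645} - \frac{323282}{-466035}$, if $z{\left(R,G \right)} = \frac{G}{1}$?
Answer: $\frac{88010702284}{126874766505} - \frac{33372 i \sqrt{206}}{1361215} \approx 0.69368 - 0.35188 i$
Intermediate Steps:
$z{\left(R,G \right)} = G$ ($z{\left(R,G \right)} = G 1 = G$)
$q{\left(n \right)} = 18 - 18 n^{\frac{3}{2}}$ ($q{\left(n \right)} = - 18 \left(n \sqrt{n} - 1\right) = - 18 \left(n^{\frac{3}{2}} - 1\right) = - 18 \left(-1 + n^{\frac{3}{2}}\right) = 18 - 18 n^{\frac{3}{2}}$)
$\frac{q{\left(-1854 \right)}}{-4083645} - \frac{323282}{-466035} = \frac{18 - 18 \left(-1854\right)^{\frac{3}{2}}}{-4083645} - \frac{323282}{-466035} = \left(18 - 18 \left(- 5562 i \sqrt{206}\right)\right) \left(- \frac{1}{4083645}\right) - - \frac{323282}{466035} = \left(18 + 100116 i \sqrt{206}\right) \left(- \frac{1}{4083645}\right) + \frac{323282}{466035} = \left(- \frac{6}{1361215} - \frac{33372 i \sqrt{206}}{1361215}\right) + \frac{323282}{466035} = \frac{88010702284}{126874766505} - \frac{33372 i \sqrt{206}}{1361215}$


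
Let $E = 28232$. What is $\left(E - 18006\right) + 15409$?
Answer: $25635$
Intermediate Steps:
$\left(E - 18006\right) + 15409 = \left(28232 - 18006\right) + 15409 = 10226 + 15409 = 25635$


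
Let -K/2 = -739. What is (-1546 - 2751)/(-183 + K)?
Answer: -4297/1295 ≈ -3.3181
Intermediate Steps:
K = 1478 (K = -2*(-739) = 1478)
(-1546 - 2751)/(-183 + K) = (-1546 - 2751)/(-183 + 1478) = -4297/1295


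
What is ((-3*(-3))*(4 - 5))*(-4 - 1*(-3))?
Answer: 9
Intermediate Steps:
((-3*(-3))*(4 - 5))*(-4 - 1*(-3)) = (9*(-1))*(-4 + 3) = -9*(-1) = 9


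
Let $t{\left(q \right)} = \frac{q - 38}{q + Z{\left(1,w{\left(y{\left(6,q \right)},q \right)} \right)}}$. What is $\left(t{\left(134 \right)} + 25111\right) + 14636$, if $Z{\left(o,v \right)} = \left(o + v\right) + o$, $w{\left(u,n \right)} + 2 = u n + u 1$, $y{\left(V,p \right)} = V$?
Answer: $\frac{2345079}{59} \approx 39747.0$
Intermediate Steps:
$w{\left(u,n \right)} = -2 + u + n u$ ($w{\left(u,n \right)} = -2 + \left(u n + u 1\right) = -2 + \left(n u + u\right) = -2 + \left(u + n u\right) = -2 + u + n u$)
$Z{\left(o,v \right)} = v + 2 o$
$t{\left(q \right)} = \frac{-38 + q}{6 + 7 q}$ ($t{\left(q \right)} = \frac{q - 38}{q + \left(\left(-2 + 6 + q 6\right) + 2 \cdot 1\right)} = \frac{-38 + q}{q + \left(\left(-2 + 6 + 6 q\right) + 2\right)} = \frac{-38 + q}{q + \left(\left(4 + 6 q\right) + 2\right)} = \frac{-38 + q}{q + \left(6 + 6 q\right)} = \frac{-38 + q}{6 + 7 q}$)
$\left(t{\left(134 \right)} + 25111\right) + 14636 = \left(\frac{-38 + 134}{6 + 7 \cdot 134} + 25111\right) + 14636 = \left(\frac{1}{6 + 938} \cdot 96 + 25111\right) + 14636 = \left(\frac{1}{944} \cdot 96 + 25111\right) + 14636 = \left(\frac{6}{59} + 25111\right) + 14636 = \frac{1481555}{59} + 14636 = \frac{2345079}{59}$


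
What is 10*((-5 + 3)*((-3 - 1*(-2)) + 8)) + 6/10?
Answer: -697/5 ≈ -139.40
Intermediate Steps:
10*((-5 + 3)*((-3 - 1*(-2)) + 8)) + 6/10 = 10*(-2*((-3 + 2) + 8)) + 6*(1/10) = 10*(-2*(-1 + 8)) + 3/5 = 10*(-2*7) + 3/5 = 10*(-14) + 3/5 = -140 + 3/5 = -697/5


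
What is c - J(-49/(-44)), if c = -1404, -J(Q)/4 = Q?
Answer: -15395/11 ≈ -1399.5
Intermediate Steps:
J(Q) = -4*Q
c - J(-49/(-44)) = -1404 - (-4)*(-49/(-44)) = -1404 - (-4)*(-49*(-1/44)) = -1404 - (-4)*49/44 = -1404 - 1*(-49/11) = -1404 + 49/11 = -15395/11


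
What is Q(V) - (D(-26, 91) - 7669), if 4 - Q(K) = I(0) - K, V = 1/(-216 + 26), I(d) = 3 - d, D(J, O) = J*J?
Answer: 1328859/190 ≈ 6994.0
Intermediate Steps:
D(J, O) = J²
V = -1/190 (V = 1/(-190) = -1/190 ≈ -0.0052632)
Q(K) = 1 + K (Q(K) = 4 - ((3 - 1*0) - K) = 4 - ((3 + 0) - K) = 4 - (3 - K) = 4 + (-3 + K) = 1 + K)
Q(V) - (D(-26, 91) - 7669) = (1 - 1/190) - ((-26)² - 7669) = 189/190 - (676 - 7669) = 189/190 - 1*(-6993) = 189/190 + 6993 = 1328859/190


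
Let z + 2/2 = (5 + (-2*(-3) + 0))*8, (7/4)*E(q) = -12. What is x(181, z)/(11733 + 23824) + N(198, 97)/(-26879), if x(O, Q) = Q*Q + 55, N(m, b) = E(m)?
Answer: 1436185208/6690156221 ≈ 0.21467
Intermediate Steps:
E(q) = -48/7 (E(q) = (4/7)*(-12) = -48/7)
z = 87 (z = -1 + (5 + (-2*(-3) + 0))*8 = -1 + (5 + (6 + 0))*8 = -1 + (5 + 6)*8 = -1 + 11*8 = -1 + 88 = 87)
N(m, b) = -48/7
x(O, Q) = 55 + Q² (x(O, Q) = Q² + 55 = 55 + Q²)
x(181, z)/(11733 + 23824) + N(198, 97)/(-26879) = (55 + 87²)/(11733 + 23824) - 48/7/(-26879) = (55 + 7569)/35557 - 48/7*(-1/26879) = 7624*(1/35557) + 48/188153 = 7624/35557 + 48/188153 = 1436185208/6690156221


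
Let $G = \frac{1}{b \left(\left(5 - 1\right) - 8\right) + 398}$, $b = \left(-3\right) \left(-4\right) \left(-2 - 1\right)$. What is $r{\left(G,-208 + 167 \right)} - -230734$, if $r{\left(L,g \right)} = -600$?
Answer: $230134$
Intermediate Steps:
$b = -36$ ($b = 12 \left(-2 - 1\right) = 12 \left(-3\right) = -36$)
$G = \frac{1}{542}$ ($G = \frac{1}{- 36 \left(\left(5 - 1\right) - 8\right) + 398} = \frac{1}{- 36 \left(4 - 8\right) + 398} = \frac{1}{\left(-36\right) \left(-4\right) + 398} = \frac{1}{144 + 398} = \frac{1}{542} \approx 0.001845$)
$r{\left(G,-208 + 167 \right)} - -230734 = -600 - -230734 = -600 + 230734 = 230134$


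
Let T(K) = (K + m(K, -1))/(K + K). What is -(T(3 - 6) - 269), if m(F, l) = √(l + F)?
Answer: 537/2 + I/3 ≈ 268.5 + 0.33333*I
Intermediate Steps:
m(F, l) = √(F + l)
T(K) = (K + √(-1 + K))/(2*K) (T(K) = (K + √(K - 1))/(K + K) = (K + √(-1 + K))/((2*K)) = (K + √(-1 + K))*(1/(2*K)) = (K + √(-1 + K))/(2*K))
-(T(3 - 6) - 269) = -(((3 - 6) + √(-1 + (3 - 6)))/(2*(3 - 6)) - 269) = -((½)*(-3 + √(-1 - 3))/(-3) - 269) = -((½)*(-⅓)*(-3 + √(-4)) - 269) = -((½)*(-⅓)*(-3 + 2*I) - 269) = -((½ - I/3) - 269) = -(-537/2 - I/3) = 537/2 + I/3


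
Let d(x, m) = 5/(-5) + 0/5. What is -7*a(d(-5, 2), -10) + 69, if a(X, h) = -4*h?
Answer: -211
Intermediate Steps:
d(x, m) = -1 (d(x, m) = 5*(-⅕) + 0*(⅕) = -1 + 0 = -1)
-7*a(d(-5, 2), -10) + 69 = -(-28)*(-10) + 69 = -7*40 + 69 = -280 + 69 = -211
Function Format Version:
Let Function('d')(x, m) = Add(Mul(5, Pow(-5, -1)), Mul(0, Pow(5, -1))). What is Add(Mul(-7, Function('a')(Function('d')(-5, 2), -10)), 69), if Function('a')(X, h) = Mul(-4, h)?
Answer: -211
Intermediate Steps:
Function('d')(x, m) = -1 (Function('d')(x, m) = Add(Mul(5, Rational(-1, 5)), Mul(0, Rational(1, 5))) = Add(-1, 0) = -1)
Add(Mul(-7, Function('a')(Function('d')(-5, 2), -10)), 69) = Add(Mul(-7, Mul(-4, -10)), 69) = Add(Mul(-7, 40), 69) = Add(-280, 69) = -211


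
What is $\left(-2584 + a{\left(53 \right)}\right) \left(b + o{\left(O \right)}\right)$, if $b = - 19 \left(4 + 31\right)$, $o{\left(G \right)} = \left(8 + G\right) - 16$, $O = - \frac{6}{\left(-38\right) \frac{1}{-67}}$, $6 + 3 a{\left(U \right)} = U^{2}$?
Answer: $\frac{64277612}{57} \approx 1.1277 \cdot 10^{6}$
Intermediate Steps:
$a{\left(U \right)} = -2 + \frac{U^{2}}{3}$
$O = - \frac{201}{19}$ ($O = - \frac{6}{\left(-38\right) \left(- \frac{1}{67}\right)} = - \frac{6}{\frac{38}{67}} = \left(-6\right) \frac{67}{38} = - \frac{201}{19} \approx -10.579$)
$o{\left(G \right)} = -8 + G$
$b = -665$ ($b = \left(-19\right) 35 = -665$)
$\left(-2584 + a{\left(53 \right)}\right) \left(b + o{\left(O \right)}\right) = \left(-2584 - \left(2 - \frac{53^{2}}{3}\right)\right) \left(-665 - \frac{353}{19}\right) = \left(-2584 + \left(-2 + \frac{1}{3} \cdot 2809\right)\right) \left(-665 - \frac{353}{19}\right) = \left(-2584 + \left(-2 + \frac{2809}{3}\right)\right) \left(- \frac{12988}{19}\right) = \left(-2584 + \frac{2803}{3}\right) \left(- \frac{12988}{19}\right) = \left(- \frac{4949}{3}\right) \left(- \frac{12988}{19}\right) = \frac{64277612}{57}$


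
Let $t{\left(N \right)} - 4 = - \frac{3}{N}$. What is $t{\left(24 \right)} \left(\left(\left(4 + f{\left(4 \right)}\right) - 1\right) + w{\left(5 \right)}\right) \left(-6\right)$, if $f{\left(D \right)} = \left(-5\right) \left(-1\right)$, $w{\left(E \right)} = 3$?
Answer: $- \frac{1023}{4} \approx -255.75$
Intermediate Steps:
$f{\left(D \right)} = 5$
$t{\left(N \right)} = 4 - \frac{3}{N}$
$t{\left(24 \right)} \left(\left(\left(4 + f{\left(4 \right)}\right) - 1\right) + w{\left(5 \right)}\right) \left(-6\right) = \left(4 - \frac{3}{24}\right) \left(\left(\left(4 + 5\right) - 1\right) + 3\right) \left(-6\right) = \left(4 - \frac{1}{8}\right) \left(\left(9 - 1\right) + 3\right) \left(-6\right) = \left(4 - \frac{1}{8}\right) \left(8 + 3\right) \left(-6\right) = \frac{31 \cdot 11 \left(-6\right)}{8} = \frac{31}{8} \left(-66\right) = - \frac{1023}{4}$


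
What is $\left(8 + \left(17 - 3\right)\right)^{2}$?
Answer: $484$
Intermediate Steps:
$\left(8 + \left(17 - 3\right)\right)^{2} = \left(8 + 14\right)^{2} = 22^{2} = 484$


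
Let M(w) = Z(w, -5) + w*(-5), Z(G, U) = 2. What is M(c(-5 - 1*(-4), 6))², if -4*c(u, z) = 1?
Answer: 169/16 ≈ 10.563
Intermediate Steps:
c(u, z) = -¼ (c(u, z) = -¼*1 = -¼)
M(w) = 2 - 5*w (M(w) = 2 + w*(-5) = 2 - 5*w)
M(c(-5 - 1*(-4), 6))² = (2 - 5*(-¼))² = (2 + 5/4)² = (13/4)² = 169/16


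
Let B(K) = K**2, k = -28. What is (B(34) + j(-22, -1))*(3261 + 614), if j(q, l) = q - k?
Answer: 4502750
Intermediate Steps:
j(q, l) = 28 + q (j(q, l) = q - 1*(-28) = q + 28 = 28 + q)
(B(34) + j(-22, -1))*(3261 + 614) = (34**2 + (28 - 22))*(3261 + 614) = (1156 + 6)*3875 = 1162*3875 = 4502750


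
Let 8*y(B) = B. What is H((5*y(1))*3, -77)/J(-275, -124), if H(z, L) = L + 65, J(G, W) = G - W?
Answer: 12/151 ≈ 0.079470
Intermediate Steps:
y(B) = B/8
H(z, L) = 65 + L
H((5*y(1))*3, -77)/J(-275, -124) = (65 - 77)/(-275 - 1*(-124)) = -12/(-275 + 124) = -12/(-151) = -12*(-1/151) = 12/151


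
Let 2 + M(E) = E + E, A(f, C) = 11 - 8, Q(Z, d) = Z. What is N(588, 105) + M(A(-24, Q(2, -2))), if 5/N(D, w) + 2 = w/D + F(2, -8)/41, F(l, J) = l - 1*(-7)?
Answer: 1616/1839 ≈ 0.87874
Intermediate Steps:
F(l, J) = 7 + l (F(l, J) = l + 7 = 7 + l)
N(D, w) = 5/(-73/41 + w/D) (N(D, w) = 5/(-2 + (w/D + (7 + 2)/41)) = 5/(-2 + (w/D + 9*(1/41))) = 5/(-2 + (w/D + 9/41)) = 5/(-2 + (9/41 + w/D)) = 5/(-73/41 + w/D))
A(f, C) = 3
M(E) = -2 + 2*E (M(E) = -2 + (E + E) = -2 + 2*E)
N(588, 105) + M(A(-24, Q(2, -2))) = 205*588/(-73*588 + 41*105) + (-2 + 2*3) = 205*588/(-42924 + 4305) + (-2 + 6) = 205*588/(-38619) + 4 = 205*588*(-1/38619) + 4 = -5740/1839 + 4 = 1616/1839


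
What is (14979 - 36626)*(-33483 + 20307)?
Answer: 285220872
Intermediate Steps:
(14979 - 36626)*(-33483 + 20307) = -21647*(-13176) = 285220872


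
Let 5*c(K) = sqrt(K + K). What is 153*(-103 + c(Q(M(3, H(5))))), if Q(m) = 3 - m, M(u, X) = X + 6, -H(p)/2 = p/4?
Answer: -15759 + 153*I/5 ≈ -15759.0 + 30.6*I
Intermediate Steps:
H(p) = -p/2 (H(p) = -2*p/4 = -p/2)
M(u, X) = 6 + X
c(K) = sqrt(2)*sqrt(K)/5 (c(K) = sqrt(K + K)/5 = sqrt(2*K)/5 = (sqrt(2)*sqrt(K))/5 = sqrt(2)*sqrt(K)/5)
153*(-103 + c(Q(M(3, H(5))))) = 153*(-103 + sqrt(2)*sqrt(3 - (6 - 1/2*5))/5) = 153*(-103 + sqrt(2)*sqrt(3 - (6 - 5/2))/5) = 153*(-103 + sqrt(2)*sqrt(3 - 1*7/2)/5) = 153*(-103 + sqrt(2)*sqrt(3 - 7/2)/5) = 153*(-103 + sqrt(2)*sqrt(-1/2)/5) = 153*(-103 + sqrt(2)*(I*sqrt(2)/2)/5) = 153*(-103 + I/5) = -15759 + 153*I/5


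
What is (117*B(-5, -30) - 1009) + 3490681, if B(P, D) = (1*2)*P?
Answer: 3488502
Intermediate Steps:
B(P, D) = 2*P
(117*B(-5, -30) - 1009) + 3490681 = (117*(2*(-5)) - 1009) + 3490681 = (117*(-10) - 1009) + 3490681 = (-1170 - 1009) + 3490681 = -2179 + 3490681 = 3488502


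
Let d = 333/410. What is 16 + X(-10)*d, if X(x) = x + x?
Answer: -10/41 ≈ -0.24390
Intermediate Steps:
X(x) = 2*x
d = 333/410 (d = 333*(1/410) = 333/410 ≈ 0.81219)
16 + X(-10)*d = 16 + (2*(-10))*(333/410) = 16 - 20*333/410 = 16 - 666/41 = -10/41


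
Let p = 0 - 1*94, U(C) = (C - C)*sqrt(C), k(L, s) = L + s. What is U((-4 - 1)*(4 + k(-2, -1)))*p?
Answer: 0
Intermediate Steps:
U(C) = 0 (U(C) = 0*sqrt(C) = 0)
p = -94 (p = 0 - 94 = -94)
U((-4 - 1)*(4 + k(-2, -1)))*p = 0*(-94) = 0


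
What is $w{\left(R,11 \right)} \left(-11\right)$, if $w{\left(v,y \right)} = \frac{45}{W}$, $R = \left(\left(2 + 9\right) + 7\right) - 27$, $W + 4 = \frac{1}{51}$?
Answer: $\frac{25245}{203} \approx 124.36$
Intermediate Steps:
$W = - \frac{203}{51}$ ($W = -4 + \frac{1}{51} = - \frac{203}{51} \approx -3.9804$)
$R = -9$ ($R = \left(11 + 7\right) - 27 = 18 - 27 = -9$)
$w{\left(v,y \right)} = - \frac{2295}{203}$ ($w{\left(v,y \right)} = \frac{45}{- \frac{203}{51}} = 45 \left(- \frac{51}{203}\right) = - \frac{2295}{203}$)
$w{\left(R,11 \right)} \left(-11\right) = \left(- \frac{2295}{203}\right) \left(-11\right) = \frac{25245}{203}$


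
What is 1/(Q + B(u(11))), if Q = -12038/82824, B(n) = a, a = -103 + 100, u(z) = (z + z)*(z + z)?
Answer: -41412/130255 ≈ -0.31793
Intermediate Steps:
u(z) = 4*z² (u(z) = (2*z)*(2*z) = 4*z²)
a = -3
B(n) = -3
Q = -6019/41412 (Q = -12038*1/82824 = -6019/41412 ≈ -0.14534)
1/(Q + B(u(11))) = 1/(-6019/41412 - 3) = 1/(-130255/41412) = -41412/130255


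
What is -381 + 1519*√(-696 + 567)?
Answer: -381 + 1519*I*√129 ≈ -381.0 + 17253.0*I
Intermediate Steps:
-381 + 1519*√(-696 + 567) = -381 + 1519*√(-129) = -381 + 1519*(I*√129) = -381 + 1519*I*√129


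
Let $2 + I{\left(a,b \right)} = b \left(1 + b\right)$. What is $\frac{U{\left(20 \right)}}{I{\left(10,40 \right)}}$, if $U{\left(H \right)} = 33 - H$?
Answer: $\frac{1}{126} \approx 0.0079365$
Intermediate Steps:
$I{\left(a,b \right)} = -2 + b \left(1 + b\right)$
$\frac{U{\left(20 \right)}}{I{\left(10,40 \right)}} = \frac{33 - 20}{-2 + 40 + 40^{2}} = \frac{33 - 20}{-2 + 40 + 1600} = \frac{13}{1638} = 13 \cdot \frac{1}{1638} = \frac{1}{126}$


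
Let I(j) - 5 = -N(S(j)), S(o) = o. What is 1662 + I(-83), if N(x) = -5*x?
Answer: 1252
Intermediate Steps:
I(j) = 5 + 5*j (I(j) = 5 - (-5)*j = 5 + 5*j)
1662 + I(-83) = 1662 + (5 + 5*(-83)) = 1662 + (5 - 415) = 1662 - 410 = 1252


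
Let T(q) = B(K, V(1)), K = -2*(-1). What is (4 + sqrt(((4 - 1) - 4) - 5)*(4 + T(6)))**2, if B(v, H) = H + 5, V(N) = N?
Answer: -584 + 80*I*sqrt(6) ≈ -584.0 + 195.96*I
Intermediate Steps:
K = 2
B(v, H) = 5 + H
T(q) = 6 (T(q) = 5 + 1 = 6)
(4 + sqrt(((4 - 1) - 4) - 5)*(4 + T(6)))**2 = (4 + sqrt(((4 - 1) - 4) - 5)*(4 + 6))**2 = (4 + sqrt((3 - 4) - 5)*10)**2 = (4 + sqrt(-1 - 5)*10)**2 = (4 + sqrt(-6)*10)**2 = (4 + (I*sqrt(6))*10)**2 = (4 + 10*I*sqrt(6))**2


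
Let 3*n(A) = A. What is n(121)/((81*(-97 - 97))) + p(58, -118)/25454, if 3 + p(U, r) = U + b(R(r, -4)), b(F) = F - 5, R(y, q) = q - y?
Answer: 2325677/599976234 ≈ 0.0038763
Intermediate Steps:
b(F) = -5 + F
n(A) = A/3
p(U, r) = -12 + U - r (p(U, r) = -3 + (U + (-5 + (-4 - r))) = -3 + (U + (-9 - r)) = -3 + (-9 + U - r) = -12 + U - r)
n(121)/((81*(-97 - 97))) + p(58, -118)/25454 = ((1/3)*121)/((81*(-97 - 97))) + (-12 + 58 - 1*(-118))/25454 = 121/(3*((81*(-194)))) + (-12 + 58 + 118)*(1/25454) = (121/3)/(-15714) + 164*(1/25454) = (121/3)*(-1/15714) + 82/12727 = -121/47142 + 82/12727 = 2325677/599976234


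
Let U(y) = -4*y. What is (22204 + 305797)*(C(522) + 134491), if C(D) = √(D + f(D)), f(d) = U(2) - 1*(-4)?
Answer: 44113182491 + 328001*√518 ≈ 4.4121e+10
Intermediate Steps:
f(d) = -4 (f(d) = -4*2 - 1*(-4) = -8 + 4 = -4)
C(D) = √(-4 + D) (C(D) = √(D - 4) = √(-4 + D))
(22204 + 305797)*(C(522) + 134491) = (22204 + 305797)*(√(-4 + 522) + 134491) = 328001*(√518 + 134491) = 328001*(134491 + √518) = 44113182491 + 328001*√518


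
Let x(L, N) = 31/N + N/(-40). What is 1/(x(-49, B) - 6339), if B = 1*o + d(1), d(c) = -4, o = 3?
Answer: -40/254799 ≈ -0.00015699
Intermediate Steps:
B = -1 (B = 1*3 - 4 = 3 - 4 = -1)
x(L, N) = 31/N - N/40 (x(L, N) = 31/N + N*(-1/40) = 31/N - N/40)
1/(x(-49, B) - 6339) = 1/((31/(-1) - 1/40*(-1)) - 6339) = 1/((31*(-1) + 1/40) - 6339) = 1/((-31 + 1/40) - 6339) = 1/(-1239/40 - 6339) = 1/(-254799/40) = -40/254799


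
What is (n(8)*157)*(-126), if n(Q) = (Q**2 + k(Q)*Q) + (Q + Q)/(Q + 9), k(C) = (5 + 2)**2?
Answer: -153666576/17 ≈ -9.0392e+6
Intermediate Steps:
k(C) = 49 (k(C) = 7**2 = 49)
n(Q) = Q**2 + 49*Q + 2*Q/(9 + Q) (n(Q) = (Q**2 + 49*Q) + (Q + Q)/(Q + 9) = (Q**2 + 49*Q) + (2*Q)/(9 + Q) = (Q**2 + 49*Q) + 2*Q/(9 + Q) = Q**2 + 49*Q + 2*Q/(9 + Q))
(n(8)*157)*(-126) = ((8*(443 + 8**2 + 58*8)/(9 + 8))*157)*(-126) = ((8*(443 + 64 + 464)/17)*157)*(-126) = ((8*(1/17)*971)*157)*(-126) = ((7768/17)*157)*(-126) = (1219576/17)*(-126) = -153666576/17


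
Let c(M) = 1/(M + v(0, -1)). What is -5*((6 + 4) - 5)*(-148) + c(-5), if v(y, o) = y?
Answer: 18499/5 ≈ 3699.8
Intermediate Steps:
c(M) = 1/M (c(M) = 1/(M + 0) = 1/M)
-5*((6 + 4) - 5)*(-148) + c(-5) = -5*((6 + 4) - 5)*(-148) + 1/(-5) = -5*(10 - 5)*(-148) - 1/5 = -5*5*(-148) - 1/5 = -25*(-148) - 1/5 = 3700 - 1/5 = 18499/5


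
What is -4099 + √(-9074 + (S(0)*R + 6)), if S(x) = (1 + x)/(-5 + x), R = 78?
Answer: -4099 + I*√227090/5 ≈ -4099.0 + 95.308*I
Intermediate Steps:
S(x) = (1 + x)/(-5 + x)
-4099 + √(-9074 + (S(0)*R + 6)) = -4099 + √(-9074 + (((1 + 0)/(-5 + 0))*78 + 6)) = -4099 + √(-9074 + ((1/(-5))*78 + 6)) = -4099 + √(-9074 + (-⅕*1*78 + 6)) = -4099 + √(-9074 + (-⅕*78 + 6)) = -4099 + √(-9074 + (-78/5 + 6)) = -4099 + √(-9074 - 48/5) = -4099 + √(-45418/5) = -4099 + I*√227090/5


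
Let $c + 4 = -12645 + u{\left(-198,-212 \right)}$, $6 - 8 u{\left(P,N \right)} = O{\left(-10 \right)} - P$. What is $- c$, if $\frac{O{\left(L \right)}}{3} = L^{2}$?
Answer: $\frac{25421}{2} \approx 12711.0$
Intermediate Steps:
$O{\left(L \right)} = 3 L^{2}$
$u{\left(P,N \right)} = - \frac{147}{4} + \frac{P}{8}$ ($u{\left(P,N \right)} = \frac{3}{4} - \frac{3 \left(-10\right)^{2} - P}{8} = \frac{3}{4} - \frac{3 \cdot 100 - P}{8} = \frac{3}{4} - \frac{300 - P}{8} = \frac{3}{4} + \left(- \frac{75}{2} + \frac{P}{8}\right) = - \frac{147}{4} + \frac{P}{8}$)
$c = - \frac{25421}{2}$ ($c = -4 + \left(-12645 + \left(- \frac{147}{4} + \frac{1}{8} \left(-198\right)\right)\right) = -4 - \frac{25413}{2} = - \frac{25421}{2} \approx -12711.0$)
$- c = \left(-1\right) \left(- \frac{25421}{2}\right) = \frac{25421}{2}$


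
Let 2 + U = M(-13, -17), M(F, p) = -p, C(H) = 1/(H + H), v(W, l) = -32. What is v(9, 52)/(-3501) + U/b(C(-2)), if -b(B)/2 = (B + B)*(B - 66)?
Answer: -40316/185553 ≈ -0.21727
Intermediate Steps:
C(H) = 1/(2*H)
b(B) = -4*B*(-66 + B) (b(B) = -2*(B + B)*(B - 66) = -2*2*B*(-66 + B) = -4*B*(-66 + B))
U = 15 (U = -2 - 1*(-17) = -2 + 17 = 15)
v(9, 52)/(-3501) + U/b(C(-2)) = -32/(-3501) + 15/((4*((½)/(-2))*(66 - 1/(2*(-2))))) = -32*(-1/3501) + 15/((4*((½)*(-½))*(66 - (-1)/(2*2)))) = 32/3501 + 15/((4*(-¼)*(66 - 1*(-¼)))) = 32/3501 + 15/((4*(-¼)*(66 + ¼))) = 32/3501 + 15/((4*(-¼)*(265/4))) = 32/3501 + 15/(-265/4) = 32/3501 + 15*(-4/265) = 32/3501 - 12/53 = -40316/185553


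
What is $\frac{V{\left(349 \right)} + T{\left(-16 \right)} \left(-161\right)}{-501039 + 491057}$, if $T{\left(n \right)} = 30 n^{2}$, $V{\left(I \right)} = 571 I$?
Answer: $\frac{1037201}{9982} \approx 103.91$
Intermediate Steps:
$\frac{V{\left(349 \right)} + T{\left(-16 \right)} \left(-161\right)}{-501039 + 491057} = \frac{571 \cdot 349 + 30 \left(-16\right)^{2} \left(-161\right)}{-501039 + 491057} = \frac{199279 + 30 \cdot 256 \left(-161\right)}{-9982} = \left(199279 + 7680 \left(-161\right)\right) \left(- \frac{1}{9982}\right) = \left(199279 - 1236480\right) \left(- \frac{1}{9982}\right) = \left(-1037201\right) \left(- \frac{1}{9982}\right) = \frac{1037201}{9982}$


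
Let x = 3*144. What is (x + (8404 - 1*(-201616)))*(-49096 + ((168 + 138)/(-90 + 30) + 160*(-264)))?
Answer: -96114585886/5 ≈ -1.9223e+10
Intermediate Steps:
x = 432
(x + (8404 - 1*(-201616)))*(-49096 + ((168 + 138)/(-90 + 30) + 160*(-264))) = (432 + (8404 - 1*(-201616)))*(-49096 + ((168 + 138)/(-90 + 30) + 160*(-264))) = (432 + (8404 + 201616))*(-49096 + (306/(-60) - 42240)) = (432 + 210020)*(-49096 + (306*(-1/60) - 42240)) = 210452*(-49096 + (-51/10 - 42240)) = 210452*(-49096 - 422451/10) = 210452*(-913411/10) = -96114585886/5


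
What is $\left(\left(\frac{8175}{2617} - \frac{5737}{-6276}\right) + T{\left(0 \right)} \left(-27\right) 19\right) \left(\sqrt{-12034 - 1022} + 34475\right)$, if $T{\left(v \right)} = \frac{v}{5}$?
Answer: $\frac{2286382999775}{16424292} + \frac{265280116 i \sqrt{51}}{4106073} \approx 1.3921 \cdot 10^{5} + 461.38 i$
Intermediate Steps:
$T{\left(v \right)} = \frac{v}{5}$ ($T{\left(v \right)} = v \frac{1}{5} = \frac{v}{5}$)
$\left(\left(\frac{8175}{2617} - \frac{5737}{-6276}\right) + T{\left(0 \right)} \left(-27\right) 19\right) \left(\sqrt{-12034 - 1022} + 34475\right) = \left(\left(\frac{8175}{2617} - \frac{5737}{-6276}\right) + \frac{1}{5} \cdot 0 \left(-27\right) 19\right) \left(\sqrt{-12034 - 1022} + 34475\right) = \left(\left(8175 \cdot \frac{1}{2617} - - \frac{5737}{6276}\right) + 0 \left(-27\right) 19\right) \left(\sqrt{-13056} + 34475\right) = \left(\left(\frac{8175}{2617} + \frac{5737}{6276}\right) + 0 \cdot 19\right) \left(16 i \sqrt{51} + 34475\right) = \left(\frac{66320029}{16424292} + 0\right) \left(34475 + 16 i \sqrt{51}\right) = \frac{66320029 \left(34475 + 16 i \sqrt{51}\right)}{16424292} = \frac{2286382999775}{16424292} + \frac{265280116 i \sqrt{51}}{4106073}$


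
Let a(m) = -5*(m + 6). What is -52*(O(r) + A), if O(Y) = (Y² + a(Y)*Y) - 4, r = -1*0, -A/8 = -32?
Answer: -13104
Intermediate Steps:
A = 256 (A = -8*(-32) = 256)
r = 0
a(m) = -30 - 5*m (a(m) = -5*(6 + m) = -30 - 5*m)
O(Y) = -4 + Y² + Y*(-30 - 5*Y) (O(Y) = (Y² + (-30 - 5*Y)*Y) - 4 = (Y² + Y*(-30 - 5*Y)) - 4 = -4 + Y² + Y*(-30 - 5*Y))
-52*(O(r) + A) = -52*((-4 + 0² - 5*0*(6 + 0)) + 256) = -52*((-4 + 0 - 5*0*6) + 256) = -52*((-4 + 0 + 0) + 256) = -52*(-4 + 256) = -52*252 = -13104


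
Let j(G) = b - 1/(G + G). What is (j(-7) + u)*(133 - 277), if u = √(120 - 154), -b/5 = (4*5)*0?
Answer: -72/7 - 144*I*√34 ≈ -10.286 - 839.66*I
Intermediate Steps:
b = 0 (b = -5*4*5*0 = -100*0 = -5*0 = 0)
u = I*√34 (u = √(-34) = I*√34 ≈ 5.8309*I)
j(G) = -1/(2*G) (j(G) = 0 - 1/(G + G) = 0 - 1/(2*G) = -1/(2*G))
(j(-7) + u)*(133 - 277) = (-½/(-7) + I*√34)*(133 - 277) = (-½*(-⅐) + I*√34)*(-144) = (1/14 + I*√34)*(-144) = -72/7 - 144*I*√34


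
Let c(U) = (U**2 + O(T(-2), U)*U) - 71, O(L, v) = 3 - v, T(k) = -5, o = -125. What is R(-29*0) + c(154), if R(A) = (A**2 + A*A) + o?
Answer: 266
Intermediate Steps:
R(A) = -125 + 2*A**2 (R(A) = (A**2 + A*A) - 125 = (A**2 + A**2) - 125 = 2*A**2 - 125 = -125 + 2*A**2)
c(U) = -71 + U**2 + U*(3 - U) (c(U) = (U**2 + (3 - U)*U) - 71 = (U**2 + U*(3 - U)) - 71 = -71 + U**2 + U*(3 - U))
R(-29*0) + c(154) = (-125 + 2*(-29*0)**2) + (-71 + 3*154) = (-125 + 2*0**2) + (-71 + 462) = (-125 + 2*0) + 391 = (-125 + 0) + 391 = -125 + 391 = 266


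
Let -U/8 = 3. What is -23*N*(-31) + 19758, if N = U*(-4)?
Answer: 88206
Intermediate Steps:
U = -24 (U = -8*3 = -24)
N = 96 (N = -24*(-4) = 96)
-23*N*(-31) + 19758 = -23*96*(-31) + 19758 = -2208*(-31) + 19758 = 68448 + 19758 = 88206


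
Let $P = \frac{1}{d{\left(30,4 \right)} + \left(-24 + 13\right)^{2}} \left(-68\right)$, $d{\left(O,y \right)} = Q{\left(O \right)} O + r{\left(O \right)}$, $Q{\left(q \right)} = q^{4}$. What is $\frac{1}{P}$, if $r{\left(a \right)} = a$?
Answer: $- \frac{24300151}{68} \approx -3.5736 \cdot 10^{5}$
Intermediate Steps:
$d{\left(O,y \right)} = O + O^{5}$ ($d{\left(O,y \right)} = O^{4} O + O = O^{5} + O = O + O^{5}$)
$P = - \frac{68}{24300151}$ ($P = \frac{1}{\left(30 + 30^{5}\right) + \left(-24 + 13\right)^{2}} \left(-68\right) = \frac{1}{\left(30 + 24300000\right) + \left(-11\right)^{2}} \left(-68\right) = \frac{1}{24300030 + 121} \left(-68\right) = \frac{1}{24300151} \left(-68\right) = - \frac{68}{24300151} \approx -2.7983 \cdot 10^{-6}$)
$\frac{1}{P} = \frac{1}{- \frac{68}{24300151}} = - \frac{24300151}{68}$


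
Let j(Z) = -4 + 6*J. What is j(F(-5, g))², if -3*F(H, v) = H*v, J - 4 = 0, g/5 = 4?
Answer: 400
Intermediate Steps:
g = 20 (g = 5*4 = 20)
J = 4 (J = 4 + 0 = 4)
F(H, v) = -H*v/3
j(Z) = 20 (j(Z) = -4 + 6*4 = -4 + 24 = 20)
j(F(-5, g))² = 20² = 400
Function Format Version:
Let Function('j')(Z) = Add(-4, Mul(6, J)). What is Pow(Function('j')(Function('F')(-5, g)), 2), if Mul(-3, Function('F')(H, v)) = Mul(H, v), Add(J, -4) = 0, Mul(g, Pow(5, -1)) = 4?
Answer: 400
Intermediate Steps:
g = 20 (g = Mul(5, 4) = 20)
J = 4 (J = Add(4, 0) = 4)
Function('F')(H, v) = Mul(Rational(-1, 3), H, v) (Function('F')(H, v) = Mul(Rational(-1, 3), Mul(H, v)) = Mul(Rational(-1, 3), H, v))
Function('j')(Z) = 20 (Function('j')(Z) = Add(-4, Mul(6, 4)) = Add(-4, 24) = 20)
Pow(Function('j')(Function('F')(-5, g)), 2) = Pow(20, 2) = 400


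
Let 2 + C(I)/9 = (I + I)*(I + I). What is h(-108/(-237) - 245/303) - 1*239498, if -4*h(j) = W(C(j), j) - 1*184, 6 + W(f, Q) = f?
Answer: -15244267091495/63664441 ≈ -2.3945e+5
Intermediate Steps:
C(I) = -18 + 36*I**2 (C(I) = -18 + 9*((I + I)*(I + I)) = -18 + 9*((2*I)*(2*I)) = -18 + 9*(4*I**2) = -18 + 36*I**2)
W(f, Q) = -6 + f
h(j) = 52 - 9*j**2 (h(j) = -((-6 + (-18 + 36*j**2)) - 1*184)/4 = -((-24 + 36*j**2) - 184)/4 = -(-208 + 36*j**2)/4 = 52 - 9*j**2)
h(-108/(-237) - 245/303) - 1*239498 = (52 - 9*(-108/(-237) - 245/303)**2) - 1*239498 = (52 - 9*(-108*(-1/237) - 245*1/303)**2) - 239498 = (52 - 9*(36/79 - 245/303)**2) - 239498 = (52 - 9*(-8447/23937)**2) - 239498 = (52 - 9*71351809/572979969) - 239498 = (52 - 71351809/63664441) - 239498 = 3239199123/63664441 - 239498 = -15244267091495/63664441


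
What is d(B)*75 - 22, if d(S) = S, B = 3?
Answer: 203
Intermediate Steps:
d(B)*75 - 22 = 3*75 - 22 = 225 - 22 = 203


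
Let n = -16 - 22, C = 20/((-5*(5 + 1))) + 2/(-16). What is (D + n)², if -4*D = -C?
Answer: 13446889/9216 ≈ 1459.1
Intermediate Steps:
C = -19/24 (C = 20/((-5*6)) + 2*(-1/16) = 20/(-30) - ⅛ = 20*(-1/30) - ⅛ = -⅔ - ⅛ = -19/24 ≈ -0.79167)
n = -38
D = -19/96 (D = -(-1)*(-19)/(4*24) = -¼*19/24 = -19/96 ≈ -0.19792)
(D + n)² = (-19/96 - 38)² = (-3667/96)² = 13446889/9216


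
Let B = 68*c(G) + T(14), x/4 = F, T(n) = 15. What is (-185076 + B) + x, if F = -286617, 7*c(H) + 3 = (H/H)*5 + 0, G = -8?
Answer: -9320567/7 ≈ -1.3315e+6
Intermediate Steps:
c(H) = 2/7 (c(H) = -3/7 + ((H/H)*5 + 0)/7 = -3/7 + (1*5 + 0)/7 = -3/7 + (5 + 0)/7 = -3/7 + (⅐)*5 = -3/7 + 5/7 = 2/7)
x = -1146468 (x = 4*(-286617) = -1146468)
B = 241/7 (B = 68*(2/7) + 15 = 136/7 + 15 = 241/7 ≈ 34.429)
(-185076 + B) + x = (-185076 + 241/7) - 1146468 = -1295291/7 - 1146468 = -9320567/7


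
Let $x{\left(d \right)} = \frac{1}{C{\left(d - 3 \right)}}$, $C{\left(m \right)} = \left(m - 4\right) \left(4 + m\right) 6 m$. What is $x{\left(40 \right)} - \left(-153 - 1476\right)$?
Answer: $\frac{489296215}{300366} \approx 1629.0$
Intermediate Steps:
$C{\left(m \right)} = 6 m \left(-4 + m\right) \left(4 + m\right)$ ($C{\left(m \right)} = \left(-4 + m\right) \left(4 + m\right) 6 m = 6 \left(-4 + m\right) \left(4 + m\right) m = 6 m \left(-4 + m\right) \left(4 + m\right)$)
$x{\left(d \right)} = \frac{1}{6 \left(-16 + \left(-3 + d\right)^{2}\right) \left(-3 + d\right)}$ ($x{\left(d \right)} = \frac{1}{6 \left(d - 3\right) \left(-16 + \left(d - 3\right)^{2}\right)} = \frac{1}{6 \left(-3 + d\right) \left(-16 + \left(-3 + d\right)^{2}\right)} = \frac{1}{6 \left(-16 + \left(-3 + d\right)^{2}\right) \left(-3 + d\right)}$)
$x{\left(40 \right)} - \left(-153 - 1476\right) = \frac{1}{6 \left(-16 + \left(-3 + 40\right)^{2}\right) \left(-3 + 40\right)} - \left(-153 - 1476\right) = \frac{1}{6 \left(-16 + 37^{2}\right) 37} - \left(-153 - 1476\right) = \frac{1}{6} \frac{1}{-16 + 1369} \cdot \frac{1}{37} - -1629 = \frac{1}{6} \cdot \frac{1}{1353} \cdot \frac{1}{37} + 1629 = \frac{1}{300366} + 1629 = \frac{489296215}{300366}$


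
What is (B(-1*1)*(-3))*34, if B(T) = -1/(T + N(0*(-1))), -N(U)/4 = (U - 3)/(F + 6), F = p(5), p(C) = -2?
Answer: 51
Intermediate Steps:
F = -2
N(U) = 3 - U (N(U) = -4*(U - 3)/(-2 + 6) = -4*(-3 + U)/4 = -4*(-3/4 + U/4) = 3 - U)
B(T) = -1/(3 + T) (B(T) = -1/(T + (3 - 0*(-1))) = -1/(T + (3 - 1*0)) = -1/(T + (3 + 0)) = -1/(T + 3) = -1/(3 + T))
(B(-1*1)*(-3))*34 = (-1/(3 - 1*1)*(-3))*34 = (-1/(3 - 1)*(-3))*34 = (-1/2*(-3))*34 = (-1*1/2*(-3))*34 = -1/2*(-3)*34 = (3/2)*34 = 51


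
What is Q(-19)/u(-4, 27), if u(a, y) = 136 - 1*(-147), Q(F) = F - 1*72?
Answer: -91/283 ≈ -0.32155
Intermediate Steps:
Q(F) = -72 + F (Q(F) = F - 72 = -72 + F)
u(a, y) = 283 (u(a, y) = 136 + 147 = 283)
Q(-19)/u(-4, 27) = (-72 - 19)/283 = -91*1/283 = -91/283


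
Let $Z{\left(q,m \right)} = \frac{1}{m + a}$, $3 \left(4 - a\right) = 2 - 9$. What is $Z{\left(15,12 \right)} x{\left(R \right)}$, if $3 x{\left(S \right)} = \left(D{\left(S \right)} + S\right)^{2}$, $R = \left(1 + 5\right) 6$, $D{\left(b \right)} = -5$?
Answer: $\frac{961}{55} \approx 17.473$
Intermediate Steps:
$R = 36$ ($R = 6 \cdot 6 = 36$)
$a = \frac{19}{3}$ ($a = 4 - \frac{2 - 9}{3} = 4 - - \frac{7}{3} = 4 + \frac{7}{3} = \frac{19}{3} \approx 6.3333$)
$x{\left(S \right)} = \frac{\left(-5 + S\right)^{2}}{3}$
$Z{\left(q,m \right)} = \frac{1}{\frac{19}{3} + m}$ ($Z{\left(q,m \right)} = \frac{1}{m + \frac{19}{3}} = \frac{1}{\frac{19}{3} + m}$)
$Z{\left(15,12 \right)} x{\left(R \right)} = \frac{3}{19 + 3 \cdot 12} \frac{\left(-5 + 36\right)^{2}}{3} = \frac{3}{19 + 36} \frac{31^{2}}{3} = \frac{3}{55} \cdot \frac{1}{3} \cdot 961 = 3 \cdot \frac{1}{55} \cdot \frac{961}{3} = \frac{3}{55} \cdot \frac{961}{3} = \frac{961}{55}$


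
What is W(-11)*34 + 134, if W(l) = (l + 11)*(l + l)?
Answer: 134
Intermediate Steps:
W(l) = 2*l*(11 + l) (W(l) = (11 + l)*(2*l) = 2*l*(11 + l))
W(-11)*34 + 134 = (2*(-11)*(11 - 11))*34 + 134 = (2*(-11)*0)*34 + 134 = 0*34 + 134 = 0 + 134 = 134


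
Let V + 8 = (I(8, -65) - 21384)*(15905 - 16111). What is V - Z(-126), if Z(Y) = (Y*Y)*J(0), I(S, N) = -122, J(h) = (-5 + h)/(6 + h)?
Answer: 4443458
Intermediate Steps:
J(h) = (-5 + h)/(6 + h)
V = 4430228 (V = -8 + (-122 - 21384)*(15905 - 16111) = -8 - 21506*(-206) = -8 + 4430236 = 4430228)
Z(Y) = -5*Y²/6 (Z(Y) = (Y*Y)*((-5 + 0)/(6 + 0)) = Y²*(-5/6) = Y²*((⅙)*(-5)) = Y²*(-⅚) = -5*Y²/6)
V - Z(-126) = 4430228 - (-5)*(-126)²/6 = 4430228 - (-5)*15876/6 = 4430228 - 1*(-13230) = 4430228 + 13230 = 4443458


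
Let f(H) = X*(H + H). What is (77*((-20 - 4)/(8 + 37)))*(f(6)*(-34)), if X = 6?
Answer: 502656/5 ≈ 1.0053e+5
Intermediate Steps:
f(H) = 12*H (f(H) = 6*(H + H) = 6*(2*H) = 12*H)
(77*((-20 - 4)/(8 + 37)))*(f(6)*(-34)) = (77*((-20 - 4)/(8 + 37)))*((12*6)*(-34)) = (77*(-24/45))*(72*(-34)) = (77*(-24*1/45))*(-2448) = (77*(-8/15))*(-2448) = -616/15*(-2448) = 502656/5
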